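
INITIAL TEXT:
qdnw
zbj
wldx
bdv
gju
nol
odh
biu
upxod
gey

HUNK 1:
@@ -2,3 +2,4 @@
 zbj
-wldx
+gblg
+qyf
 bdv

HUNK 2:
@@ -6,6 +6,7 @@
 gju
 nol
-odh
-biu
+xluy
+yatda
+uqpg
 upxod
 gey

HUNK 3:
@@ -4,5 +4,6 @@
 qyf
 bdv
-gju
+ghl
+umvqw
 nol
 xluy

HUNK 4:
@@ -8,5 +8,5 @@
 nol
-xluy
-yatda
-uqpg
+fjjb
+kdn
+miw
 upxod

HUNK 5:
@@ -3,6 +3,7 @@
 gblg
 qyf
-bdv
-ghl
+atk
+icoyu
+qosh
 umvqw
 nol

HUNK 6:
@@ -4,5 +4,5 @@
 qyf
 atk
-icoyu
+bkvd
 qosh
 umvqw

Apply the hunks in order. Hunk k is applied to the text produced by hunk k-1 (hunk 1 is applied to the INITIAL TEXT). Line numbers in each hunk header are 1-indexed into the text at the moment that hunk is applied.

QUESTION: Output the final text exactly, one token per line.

Hunk 1: at line 2 remove [wldx] add [gblg,qyf] -> 11 lines: qdnw zbj gblg qyf bdv gju nol odh biu upxod gey
Hunk 2: at line 6 remove [odh,biu] add [xluy,yatda,uqpg] -> 12 lines: qdnw zbj gblg qyf bdv gju nol xluy yatda uqpg upxod gey
Hunk 3: at line 4 remove [gju] add [ghl,umvqw] -> 13 lines: qdnw zbj gblg qyf bdv ghl umvqw nol xluy yatda uqpg upxod gey
Hunk 4: at line 8 remove [xluy,yatda,uqpg] add [fjjb,kdn,miw] -> 13 lines: qdnw zbj gblg qyf bdv ghl umvqw nol fjjb kdn miw upxod gey
Hunk 5: at line 3 remove [bdv,ghl] add [atk,icoyu,qosh] -> 14 lines: qdnw zbj gblg qyf atk icoyu qosh umvqw nol fjjb kdn miw upxod gey
Hunk 6: at line 4 remove [icoyu] add [bkvd] -> 14 lines: qdnw zbj gblg qyf atk bkvd qosh umvqw nol fjjb kdn miw upxod gey

Answer: qdnw
zbj
gblg
qyf
atk
bkvd
qosh
umvqw
nol
fjjb
kdn
miw
upxod
gey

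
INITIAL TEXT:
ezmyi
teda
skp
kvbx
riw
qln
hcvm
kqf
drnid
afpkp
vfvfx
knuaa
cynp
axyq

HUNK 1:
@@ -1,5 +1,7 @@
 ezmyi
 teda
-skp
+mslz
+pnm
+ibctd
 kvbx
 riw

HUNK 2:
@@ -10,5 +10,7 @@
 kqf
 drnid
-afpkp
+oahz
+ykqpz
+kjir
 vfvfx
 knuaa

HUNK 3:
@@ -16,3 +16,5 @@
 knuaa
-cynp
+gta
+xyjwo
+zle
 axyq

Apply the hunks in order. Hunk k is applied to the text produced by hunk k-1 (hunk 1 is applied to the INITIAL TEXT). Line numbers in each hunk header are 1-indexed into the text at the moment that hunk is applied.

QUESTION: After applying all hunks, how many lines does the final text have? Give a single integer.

Answer: 20

Derivation:
Hunk 1: at line 1 remove [skp] add [mslz,pnm,ibctd] -> 16 lines: ezmyi teda mslz pnm ibctd kvbx riw qln hcvm kqf drnid afpkp vfvfx knuaa cynp axyq
Hunk 2: at line 10 remove [afpkp] add [oahz,ykqpz,kjir] -> 18 lines: ezmyi teda mslz pnm ibctd kvbx riw qln hcvm kqf drnid oahz ykqpz kjir vfvfx knuaa cynp axyq
Hunk 3: at line 16 remove [cynp] add [gta,xyjwo,zle] -> 20 lines: ezmyi teda mslz pnm ibctd kvbx riw qln hcvm kqf drnid oahz ykqpz kjir vfvfx knuaa gta xyjwo zle axyq
Final line count: 20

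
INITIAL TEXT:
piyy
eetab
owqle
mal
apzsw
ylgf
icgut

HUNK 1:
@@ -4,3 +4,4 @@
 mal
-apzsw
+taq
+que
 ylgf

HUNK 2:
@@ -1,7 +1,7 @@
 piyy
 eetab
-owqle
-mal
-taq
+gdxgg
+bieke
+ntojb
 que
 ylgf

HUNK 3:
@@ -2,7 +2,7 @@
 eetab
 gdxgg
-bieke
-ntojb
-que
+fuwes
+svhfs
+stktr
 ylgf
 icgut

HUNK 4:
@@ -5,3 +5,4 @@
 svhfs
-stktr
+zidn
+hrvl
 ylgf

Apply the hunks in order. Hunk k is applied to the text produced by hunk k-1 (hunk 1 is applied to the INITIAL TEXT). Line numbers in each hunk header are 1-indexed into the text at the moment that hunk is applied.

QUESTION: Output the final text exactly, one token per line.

Hunk 1: at line 4 remove [apzsw] add [taq,que] -> 8 lines: piyy eetab owqle mal taq que ylgf icgut
Hunk 2: at line 1 remove [owqle,mal,taq] add [gdxgg,bieke,ntojb] -> 8 lines: piyy eetab gdxgg bieke ntojb que ylgf icgut
Hunk 3: at line 2 remove [bieke,ntojb,que] add [fuwes,svhfs,stktr] -> 8 lines: piyy eetab gdxgg fuwes svhfs stktr ylgf icgut
Hunk 4: at line 5 remove [stktr] add [zidn,hrvl] -> 9 lines: piyy eetab gdxgg fuwes svhfs zidn hrvl ylgf icgut

Answer: piyy
eetab
gdxgg
fuwes
svhfs
zidn
hrvl
ylgf
icgut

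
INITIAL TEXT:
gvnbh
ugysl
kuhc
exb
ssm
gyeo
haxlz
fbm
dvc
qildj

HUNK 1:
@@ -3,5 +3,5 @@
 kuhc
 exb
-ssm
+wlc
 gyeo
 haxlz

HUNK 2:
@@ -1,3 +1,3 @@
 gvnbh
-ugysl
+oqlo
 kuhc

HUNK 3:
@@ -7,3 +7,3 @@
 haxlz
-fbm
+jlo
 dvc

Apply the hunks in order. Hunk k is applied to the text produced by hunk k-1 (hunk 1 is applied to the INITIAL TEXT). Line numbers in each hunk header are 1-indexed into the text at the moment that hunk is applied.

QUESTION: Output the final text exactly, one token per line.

Hunk 1: at line 3 remove [ssm] add [wlc] -> 10 lines: gvnbh ugysl kuhc exb wlc gyeo haxlz fbm dvc qildj
Hunk 2: at line 1 remove [ugysl] add [oqlo] -> 10 lines: gvnbh oqlo kuhc exb wlc gyeo haxlz fbm dvc qildj
Hunk 3: at line 7 remove [fbm] add [jlo] -> 10 lines: gvnbh oqlo kuhc exb wlc gyeo haxlz jlo dvc qildj

Answer: gvnbh
oqlo
kuhc
exb
wlc
gyeo
haxlz
jlo
dvc
qildj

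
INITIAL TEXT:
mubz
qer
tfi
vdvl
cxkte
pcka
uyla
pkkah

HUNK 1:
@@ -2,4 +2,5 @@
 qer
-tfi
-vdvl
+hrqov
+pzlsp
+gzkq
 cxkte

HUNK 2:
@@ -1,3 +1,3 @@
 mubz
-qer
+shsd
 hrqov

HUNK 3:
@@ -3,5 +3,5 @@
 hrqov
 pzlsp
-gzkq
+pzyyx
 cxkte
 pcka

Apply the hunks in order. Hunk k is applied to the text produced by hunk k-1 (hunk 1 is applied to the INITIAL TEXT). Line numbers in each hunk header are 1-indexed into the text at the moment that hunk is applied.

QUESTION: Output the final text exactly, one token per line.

Hunk 1: at line 2 remove [tfi,vdvl] add [hrqov,pzlsp,gzkq] -> 9 lines: mubz qer hrqov pzlsp gzkq cxkte pcka uyla pkkah
Hunk 2: at line 1 remove [qer] add [shsd] -> 9 lines: mubz shsd hrqov pzlsp gzkq cxkte pcka uyla pkkah
Hunk 3: at line 3 remove [gzkq] add [pzyyx] -> 9 lines: mubz shsd hrqov pzlsp pzyyx cxkte pcka uyla pkkah

Answer: mubz
shsd
hrqov
pzlsp
pzyyx
cxkte
pcka
uyla
pkkah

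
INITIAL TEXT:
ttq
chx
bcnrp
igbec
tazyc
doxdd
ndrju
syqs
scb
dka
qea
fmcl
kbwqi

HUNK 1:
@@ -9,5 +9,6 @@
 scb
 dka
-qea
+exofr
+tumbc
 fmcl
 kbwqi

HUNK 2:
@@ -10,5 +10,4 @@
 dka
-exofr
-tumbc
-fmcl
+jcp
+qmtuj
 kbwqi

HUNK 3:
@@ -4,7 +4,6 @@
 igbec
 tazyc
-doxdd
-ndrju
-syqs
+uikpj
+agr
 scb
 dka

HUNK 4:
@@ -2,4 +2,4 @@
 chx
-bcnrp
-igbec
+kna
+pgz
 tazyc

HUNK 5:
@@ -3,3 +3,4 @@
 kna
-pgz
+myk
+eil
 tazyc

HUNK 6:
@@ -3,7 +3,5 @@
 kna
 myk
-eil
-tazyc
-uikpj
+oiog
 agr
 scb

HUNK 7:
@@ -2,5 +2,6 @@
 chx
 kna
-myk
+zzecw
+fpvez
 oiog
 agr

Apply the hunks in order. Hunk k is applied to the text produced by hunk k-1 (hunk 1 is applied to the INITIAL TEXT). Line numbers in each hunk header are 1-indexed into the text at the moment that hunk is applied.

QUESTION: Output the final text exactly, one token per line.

Answer: ttq
chx
kna
zzecw
fpvez
oiog
agr
scb
dka
jcp
qmtuj
kbwqi

Derivation:
Hunk 1: at line 9 remove [qea] add [exofr,tumbc] -> 14 lines: ttq chx bcnrp igbec tazyc doxdd ndrju syqs scb dka exofr tumbc fmcl kbwqi
Hunk 2: at line 10 remove [exofr,tumbc,fmcl] add [jcp,qmtuj] -> 13 lines: ttq chx bcnrp igbec tazyc doxdd ndrju syqs scb dka jcp qmtuj kbwqi
Hunk 3: at line 4 remove [doxdd,ndrju,syqs] add [uikpj,agr] -> 12 lines: ttq chx bcnrp igbec tazyc uikpj agr scb dka jcp qmtuj kbwqi
Hunk 4: at line 2 remove [bcnrp,igbec] add [kna,pgz] -> 12 lines: ttq chx kna pgz tazyc uikpj agr scb dka jcp qmtuj kbwqi
Hunk 5: at line 3 remove [pgz] add [myk,eil] -> 13 lines: ttq chx kna myk eil tazyc uikpj agr scb dka jcp qmtuj kbwqi
Hunk 6: at line 3 remove [eil,tazyc,uikpj] add [oiog] -> 11 lines: ttq chx kna myk oiog agr scb dka jcp qmtuj kbwqi
Hunk 7: at line 2 remove [myk] add [zzecw,fpvez] -> 12 lines: ttq chx kna zzecw fpvez oiog agr scb dka jcp qmtuj kbwqi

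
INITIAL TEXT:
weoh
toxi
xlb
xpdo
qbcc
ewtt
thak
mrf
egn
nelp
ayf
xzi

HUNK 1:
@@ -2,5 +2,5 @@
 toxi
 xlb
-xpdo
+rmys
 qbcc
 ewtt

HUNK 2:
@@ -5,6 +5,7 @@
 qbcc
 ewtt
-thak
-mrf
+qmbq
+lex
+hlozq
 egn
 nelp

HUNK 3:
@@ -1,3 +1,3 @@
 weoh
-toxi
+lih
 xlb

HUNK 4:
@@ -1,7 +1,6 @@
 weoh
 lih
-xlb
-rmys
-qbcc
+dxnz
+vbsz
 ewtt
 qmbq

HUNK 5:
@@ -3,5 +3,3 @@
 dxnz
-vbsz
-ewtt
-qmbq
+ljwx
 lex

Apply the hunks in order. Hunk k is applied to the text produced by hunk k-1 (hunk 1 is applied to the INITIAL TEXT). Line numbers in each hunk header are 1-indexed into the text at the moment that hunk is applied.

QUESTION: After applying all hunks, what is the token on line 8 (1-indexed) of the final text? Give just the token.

Answer: nelp

Derivation:
Hunk 1: at line 2 remove [xpdo] add [rmys] -> 12 lines: weoh toxi xlb rmys qbcc ewtt thak mrf egn nelp ayf xzi
Hunk 2: at line 5 remove [thak,mrf] add [qmbq,lex,hlozq] -> 13 lines: weoh toxi xlb rmys qbcc ewtt qmbq lex hlozq egn nelp ayf xzi
Hunk 3: at line 1 remove [toxi] add [lih] -> 13 lines: weoh lih xlb rmys qbcc ewtt qmbq lex hlozq egn nelp ayf xzi
Hunk 4: at line 1 remove [xlb,rmys,qbcc] add [dxnz,vbsz] -> 12 lines: weoh lih dxnz vbsz ewtt qmbq lex hlozq egn nelp ayf xzi
Hunk 5: at line 3 remove [vbsz,ewtt,qmbq] add [ljwx] -> 10 lines: weoh lih dxnz ljwx lex hlozq egn nelp ayf xzi
Final line 8: nelp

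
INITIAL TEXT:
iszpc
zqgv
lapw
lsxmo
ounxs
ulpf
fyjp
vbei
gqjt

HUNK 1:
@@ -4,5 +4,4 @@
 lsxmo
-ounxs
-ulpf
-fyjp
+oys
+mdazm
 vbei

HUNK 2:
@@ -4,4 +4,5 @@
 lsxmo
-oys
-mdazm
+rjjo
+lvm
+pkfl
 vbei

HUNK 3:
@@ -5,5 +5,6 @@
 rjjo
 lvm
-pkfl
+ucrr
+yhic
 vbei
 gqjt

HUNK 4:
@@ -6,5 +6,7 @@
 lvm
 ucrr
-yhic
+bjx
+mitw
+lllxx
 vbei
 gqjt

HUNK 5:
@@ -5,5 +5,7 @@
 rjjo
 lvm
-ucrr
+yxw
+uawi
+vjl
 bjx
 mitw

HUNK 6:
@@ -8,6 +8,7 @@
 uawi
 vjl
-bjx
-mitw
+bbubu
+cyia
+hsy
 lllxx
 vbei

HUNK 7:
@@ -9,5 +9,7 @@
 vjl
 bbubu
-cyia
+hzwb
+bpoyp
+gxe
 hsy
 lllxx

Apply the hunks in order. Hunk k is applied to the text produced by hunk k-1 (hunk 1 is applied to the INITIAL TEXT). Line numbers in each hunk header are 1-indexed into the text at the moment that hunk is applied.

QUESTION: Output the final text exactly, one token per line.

Hunk 1: at line 4 remove [ounxs,ulpf,fyjp] add [oys,mdazm] -> 8 lines: iszpc zqgv lapw lsxmo oys mdazm vbei gqjt
Hunk 2: at line 4 remove [oys,mdazm] add [rjjo,lvm,pkfl] -> 9 lines: iszpc zqgv lapw lsxmo rjjo lvm pkfl vbei gqjt
Hunk 3: at line 5 remove [pkfl] add [ucrr,yhic] -> 10 lines: iszpc zqgv lapw lsxmo rjjo lvm ucrr yhic vbei gqjt
Hunk 4: at line 6 remove [yhic] add [bjx,mitw,lllxx] -> 12 lines: iszpc zqgv lapw lsxmo rjjo lvm ucrr bjx mitw lllxx vbei gqjt
Hunk 5: at line 5 remove [ucrr] add [yxw,uawi,vjl] -> 14 lines: iszpc zqgv lapw lsxmo rjjo lvm yxw uawi vjl bjx mitw lllxx vbei gqjt
Hunk 6: at line 8 remove [bjx,mitw] add [bbubu,cyia,hsy] -> 15 lines: iszpc zqgv lapw lsxmo rjjo lvm yxw uawi vjl bbubu cyia hsy lllxx vbei gqjt
Hunk 7: at line 9 remove [cyia] add [hzwb,bpoyp,gxe] -> 17 lines: iszpc zqgv lapw lsxmo rjjo lvm yxw uawi vjl bbubu hzwb bpoyp gxe hsy lllxx vbei gqjt

Answer: iszpc
zqgv
lapw
lsxmo
rjjo
lvm
yxw
uawi
vjl
bbubu
hzwb
bpoyp
gxe
hsy
lllxx
vbei
gqjt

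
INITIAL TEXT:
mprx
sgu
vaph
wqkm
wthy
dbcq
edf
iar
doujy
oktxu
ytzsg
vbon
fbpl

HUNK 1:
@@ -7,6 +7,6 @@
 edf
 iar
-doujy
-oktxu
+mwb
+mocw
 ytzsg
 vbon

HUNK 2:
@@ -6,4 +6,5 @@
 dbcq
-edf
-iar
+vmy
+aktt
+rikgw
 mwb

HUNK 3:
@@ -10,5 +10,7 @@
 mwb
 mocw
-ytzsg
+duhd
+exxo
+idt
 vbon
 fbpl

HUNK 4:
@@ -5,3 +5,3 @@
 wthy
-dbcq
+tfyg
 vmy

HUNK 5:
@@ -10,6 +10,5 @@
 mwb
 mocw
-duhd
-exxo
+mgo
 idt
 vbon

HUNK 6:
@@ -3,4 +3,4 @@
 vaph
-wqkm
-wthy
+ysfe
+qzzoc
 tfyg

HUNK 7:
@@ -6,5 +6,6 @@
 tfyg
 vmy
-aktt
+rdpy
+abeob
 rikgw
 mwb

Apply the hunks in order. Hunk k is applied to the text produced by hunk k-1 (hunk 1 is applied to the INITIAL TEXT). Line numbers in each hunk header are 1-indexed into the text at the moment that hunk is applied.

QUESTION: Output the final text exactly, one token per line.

Answer: mprx
sgu
vaph
ysfe
qzzoc
tfyg
vmy
rdpy
abeob
rikgw
mwb
mocw
mgo
idt
vbon
fbpl

Derivation:
Hunk 1: at line 7 remove [doujy,oktxu] add [mwb,mocw] -> 13 lines: mprx sgu vaph wqkm wthy dbcq edf iar mwb mocw ytzsg vbon fbpl
Hunk 2: at line 6 remove [edf,iar] add [vmy,aktt,rikgw] -> 14 lines: mprx sgu vaph wqkm wthy dbcq vmy aktt rikgw mwb mocw ytzsg vbon fbpl
Hunk 3: at line 10 remove [ytzsg] add [duhd,exxo,idt] -> 16 lines: mprx sgu vaph wqkm wthy dbcq vmy aktt rikgw mwb mocw duhd exxo idt vbon fbpl
Hunk 4: at line 5 remove [dbcq] add [tfyg] -> 16 lines: mprx sgu vaph wqkm wthy tfyg vmy aktt rikgw mwb mocw duhd exxo idt vbon fbpl
Hunk 5: at line 10 remove [duhd,exxo] add [mgo] -> 15 lines: mprx sgu vaph wqkm wthy tfyg vmy aktt rikgw mwb mocw mgo idt vbon fbpl
Hunk 6: at line 3 remove [wqkm,wthy] add [ysfe,qzzoc] -> 15 lines: mprx sgu vaph ysfe qzzoc tfyg vmy aktt rikgw mwb mocw mgo idt vbon fbpl
Hunk 7: at line 6 remove [aktt] add [rdpy,abeob] -> 16 lines: mprx sgu vaph ysfe qzzoc tfyg vmy rdpy abeob rikgw mwb mocw mgo idt vbon fbpl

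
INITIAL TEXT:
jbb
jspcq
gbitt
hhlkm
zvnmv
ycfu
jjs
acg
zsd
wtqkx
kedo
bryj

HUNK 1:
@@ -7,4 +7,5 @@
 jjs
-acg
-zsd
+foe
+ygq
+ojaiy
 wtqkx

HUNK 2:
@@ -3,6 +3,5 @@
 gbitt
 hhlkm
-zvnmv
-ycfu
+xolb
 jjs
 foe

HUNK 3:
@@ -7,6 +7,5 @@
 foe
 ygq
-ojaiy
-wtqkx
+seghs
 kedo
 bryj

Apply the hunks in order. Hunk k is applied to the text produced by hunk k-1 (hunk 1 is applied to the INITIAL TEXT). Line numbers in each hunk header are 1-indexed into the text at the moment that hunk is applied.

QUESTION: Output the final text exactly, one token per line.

Answer: jbb
jspcq
gbitt
hhlkm
xolb
jjs
foe
ygq
seghs
kedo
bryj

Derivation:
Hunk 1: at line 7 remove [acg,zsd] add [foe,ygq,ojaiy] -> 13 lines: jbb jspcq gbitt hhlkm zvnmv ycfu jjs foe ygq ojaiy wtqkx kedo bryj
Hunk 2: at line 3 remove [zvnmv,ycfu] add [xolb] -> 12 lines: jbb jspcq gbitt hhlkm xolb jjs foe ygq ojaiy wtqkx kedo bryj
Hunk 3: at line 7 remove [ojaiy,wtqkx] add [seghs] -> 11 lines: jbb jspcq gbitt hhlkm xolb jjs foe ygq seghs kedo bryj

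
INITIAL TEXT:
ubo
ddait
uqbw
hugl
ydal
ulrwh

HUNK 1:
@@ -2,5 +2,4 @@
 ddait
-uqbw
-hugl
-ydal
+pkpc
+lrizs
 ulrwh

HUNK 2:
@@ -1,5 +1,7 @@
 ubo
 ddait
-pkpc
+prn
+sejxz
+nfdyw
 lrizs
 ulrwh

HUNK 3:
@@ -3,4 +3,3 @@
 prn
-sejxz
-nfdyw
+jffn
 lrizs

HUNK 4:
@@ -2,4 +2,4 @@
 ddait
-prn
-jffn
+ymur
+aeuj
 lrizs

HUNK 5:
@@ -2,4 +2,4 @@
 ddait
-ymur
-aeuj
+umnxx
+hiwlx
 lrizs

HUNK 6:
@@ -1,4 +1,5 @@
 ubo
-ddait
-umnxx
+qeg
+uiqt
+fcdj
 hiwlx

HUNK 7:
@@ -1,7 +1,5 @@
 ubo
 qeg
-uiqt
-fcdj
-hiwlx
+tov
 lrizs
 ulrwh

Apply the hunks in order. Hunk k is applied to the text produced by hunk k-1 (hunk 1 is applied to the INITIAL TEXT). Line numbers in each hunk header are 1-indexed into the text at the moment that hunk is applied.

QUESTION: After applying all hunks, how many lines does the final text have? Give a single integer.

Hunk 1: at line 2 remove [uqbw,hugl,ydal] add [pkpc,lrizs] -> 5 lines: ubo ddait pkpc lrizs ulrwh
Hunk 2: at line 1 remove [pkpc] add [prn,sejxz,nfdyw] -> 7 lines: ubo ddait prn sejxz nfdyw lrizs ulrwh
Hunk 3: at line 3 remove [sejxz,nfdyw] add [jffn] -> 6 lines: ubo ddait prn jffn lrizs ulrwh
Hunk 4: at line 2 remove [prn,jffn] add [ymur,aeuj] -> 6 lines: ubo ddait ymur aeuj lrizs ulrwh
Hunk 5: at line 2 remove [ymur,aeuj] add [umnxx,hiwlx] -> 6 lines: ubo ddait umnxx hiwlx lrizs ulrwh
Hunk 6: at line 1 remove [ddait,umnxx] add [qeg,uiqt,fcdj] -> 7 lines: ubo qeg uiqt fcdj hiwlx lrizs ulrwh
Hunk 7: at line 1 remove [uiqt,fcdj,hiwlx] add [tov] -> 5 lines: ubo qeg tov lrizs ulrwh
Final line count: 5

Answer: 5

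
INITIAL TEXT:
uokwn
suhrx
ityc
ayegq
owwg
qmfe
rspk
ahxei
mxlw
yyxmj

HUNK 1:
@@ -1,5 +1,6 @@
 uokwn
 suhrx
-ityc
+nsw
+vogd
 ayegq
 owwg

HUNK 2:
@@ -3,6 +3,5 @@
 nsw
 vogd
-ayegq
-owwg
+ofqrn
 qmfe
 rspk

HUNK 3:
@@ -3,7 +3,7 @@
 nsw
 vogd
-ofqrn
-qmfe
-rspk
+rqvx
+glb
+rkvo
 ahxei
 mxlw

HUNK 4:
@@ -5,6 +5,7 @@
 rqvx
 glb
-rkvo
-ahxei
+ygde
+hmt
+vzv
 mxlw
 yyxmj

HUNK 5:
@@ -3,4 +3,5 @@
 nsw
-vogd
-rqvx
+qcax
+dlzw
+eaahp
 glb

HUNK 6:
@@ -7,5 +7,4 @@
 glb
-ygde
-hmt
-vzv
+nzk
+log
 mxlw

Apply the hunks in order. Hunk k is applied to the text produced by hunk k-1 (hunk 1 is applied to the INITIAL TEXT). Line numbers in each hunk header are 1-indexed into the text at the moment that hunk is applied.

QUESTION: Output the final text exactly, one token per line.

Answer: uokwn
suhrx
nsw
qcax
dlzw
eaahp
glb
nzk
log
mxlw
yyxmj

Derivation:
Hunk 1: at line 1 remove [ityc] add [nsw,vogd] -> 11 lines: uokwn suhrx nsw vogd ayegq owwg qmfe rspk ahxei mxlw yyxmj
Hunk 2: at line 3 remove [ayegq,owwg] add [ofqrn] -> 10 lines: uokwn suhrx nsw vogd ofqrn qmfe rspk ahxei mxlw yyxmj
Hunk 3: at line 3 remove [ofqrn,qmfe,rspk] add [rqvx,glb,rkvo] -> 10 lines: uokwn suhrx nsw vogd rqvx glb rkvo ahxei mxlw yyxmj
Hunk 4: at line 5 remove [rkvo,ahxei] add [ygde,hmt,vzv] -> 11 lines: uokwn suhrx nsw vogd rqvx glb ygde hmt vzv mxlw yyxmj
Hunk 5: at line 3 remove [vogd,rqvx] add [qcax,dlzw,eaahp] -> 12 lines: uokwn suhrx nsw qcax dlzw eaahp glb ygde hmt vzv mxlw yyxmj
Hunk 6: at line 7 remove [ygde,hmt,vzv] add [nzk,log] -> 11 lines: uokwn suhrx nsw qcax dlzw eaahp glb nzk log mxlw yyxmj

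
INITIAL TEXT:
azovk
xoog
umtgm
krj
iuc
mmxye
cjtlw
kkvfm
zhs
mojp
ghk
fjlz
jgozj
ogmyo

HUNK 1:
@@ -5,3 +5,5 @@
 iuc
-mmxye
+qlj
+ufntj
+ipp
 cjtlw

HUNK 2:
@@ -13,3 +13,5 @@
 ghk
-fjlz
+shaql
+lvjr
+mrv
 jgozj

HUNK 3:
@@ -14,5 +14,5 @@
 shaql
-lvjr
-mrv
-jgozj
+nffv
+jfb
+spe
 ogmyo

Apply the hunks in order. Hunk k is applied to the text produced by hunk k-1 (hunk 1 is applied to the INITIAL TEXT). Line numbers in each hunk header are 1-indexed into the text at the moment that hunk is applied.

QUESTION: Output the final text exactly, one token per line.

Hunk 1: at line 5 remove [mmxye] add [qlj,ufntj,ipp] -> 16 lines: azovk xoog umtgm krj iuc qlj ufntj ipp cjtlw kkvfm zhs mojp ghk fjlz jgozj ogmyo
Hunk 2: at line 13 remove [fjlz] add [shaql,lvjr,mrv] -> 18 lines: azovk xoog umtgm krj iuc qlj ufntj ipp cjtlw kkvfm zhs mojp ghk shaql lvjr mrv jgozj ogmyo
Hunk 3: at line 14 remove [lvjr,mrv,jgozj] add [nffv,jfb,spe] -> 18 lines: azovk xoog umtgm krj iuc qlj ufntj ipp cjtlw kkvfm zhs mojp ghk shaql nffv jfb spe ogmyo

Answer: azovk
xoog
umtgm
krj
iuc
qlj
ufntj
ipp
cjtlw
kkvfm
zhs
mojp
ghk
shaql
nffv
jfb
spe
ogmyo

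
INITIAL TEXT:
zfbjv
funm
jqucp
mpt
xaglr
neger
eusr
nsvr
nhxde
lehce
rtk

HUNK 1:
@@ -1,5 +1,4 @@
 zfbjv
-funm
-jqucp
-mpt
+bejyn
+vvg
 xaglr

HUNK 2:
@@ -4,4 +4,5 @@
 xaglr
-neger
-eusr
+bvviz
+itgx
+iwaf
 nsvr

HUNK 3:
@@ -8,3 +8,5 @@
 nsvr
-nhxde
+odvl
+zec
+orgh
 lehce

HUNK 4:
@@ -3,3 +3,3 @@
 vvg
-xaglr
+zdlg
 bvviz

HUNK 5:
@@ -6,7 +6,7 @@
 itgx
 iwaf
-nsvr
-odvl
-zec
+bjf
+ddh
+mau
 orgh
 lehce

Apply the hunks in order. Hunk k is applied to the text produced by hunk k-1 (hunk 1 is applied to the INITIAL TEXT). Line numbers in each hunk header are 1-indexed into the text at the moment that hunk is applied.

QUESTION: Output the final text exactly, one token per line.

Hunk 1: at line 1 remove [funm,jqucp,mpt] add [bejyn,vvg] -> 10 lines: zfbjv bejyn vvg xaglr neger eusr nsvr nhxde lehce rtk
Hunk 2: at line 4 remove [neger,eusr] add [bvviz,itgx,iwaf] -> 11 lines: zfbjv bejyn vvg xaglr bvviz itgx iwaf nsvr nhxde lehce rtk
Hunk 3: at line 8 remove [nhxde] add [odvl,zec,orgh] -> 13 lines: zfbjv bejyn vvg xaglr bvviz itgx iwaf nsvr odvl zec orgh lehce rtk
Hunk 4: at line 3 remove [xaglr] add [zdlg] -> 13 lines: zfbjv bejyn vvg zdlg bvviz itgx iwaf nsvr odvl zec orgh lehce rtk
Hunk 5: at line 6 remove [nsvr,odvl,zec] add [bjf,ddh,mau] -> 13 lines: zfbjv bejyn vvg zdlg bvviz itgx iwaf bjf ddh mau orgh lehce rtk

Answer: zfbjv
bejyn
vvg
zdlg
bvviz
itgx
iwaf
bjf
ddh
mau
orgh
lehce
rtk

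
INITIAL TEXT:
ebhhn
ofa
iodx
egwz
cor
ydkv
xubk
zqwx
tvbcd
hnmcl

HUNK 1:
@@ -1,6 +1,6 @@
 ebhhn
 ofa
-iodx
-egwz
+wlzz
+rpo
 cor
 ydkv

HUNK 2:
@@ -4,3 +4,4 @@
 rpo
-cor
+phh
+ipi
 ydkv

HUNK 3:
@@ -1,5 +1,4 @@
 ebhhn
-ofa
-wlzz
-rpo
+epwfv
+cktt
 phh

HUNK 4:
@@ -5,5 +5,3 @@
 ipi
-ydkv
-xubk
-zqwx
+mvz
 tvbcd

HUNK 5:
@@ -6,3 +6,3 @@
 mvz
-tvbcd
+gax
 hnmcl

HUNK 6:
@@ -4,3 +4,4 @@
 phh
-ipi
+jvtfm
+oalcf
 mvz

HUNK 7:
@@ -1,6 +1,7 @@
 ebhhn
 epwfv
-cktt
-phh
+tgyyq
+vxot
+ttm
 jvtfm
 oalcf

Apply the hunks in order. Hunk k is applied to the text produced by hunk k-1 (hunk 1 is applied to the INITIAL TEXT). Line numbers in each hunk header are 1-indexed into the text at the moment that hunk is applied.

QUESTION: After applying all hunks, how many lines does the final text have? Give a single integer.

Hunk 1: at line 1 remove [iodx,egwz] add [wlzz,rpo] -> 10 lines: ebhhn ofa wlzz rpo cor ydkv xubk zqwx tvbcd hnmcl
Hunk 2: at line 4 remove [cor] add [phh,ipi] -> 11 lines: ebhhn ofa wlzz rpo phh ipi ydkv xubk zqwx tvbcd hnmcl
Hunk 3: at line 1 remove [ofa,wlzz,rpo] add [epwfv,cktt] -> 10 lines: ebhhn epwfv cktt phh ipi ydkv xubk zqwx tvbcd hnmcl
Hunk 4: at line 5 remove [ydkv,xubk,zqwx] add [mvz] -> 8 lines: ebhhn epwfv cktt phh ipi mvz tvbcd hnmcl
Hunk 5: at line 6 remove [tvbcd] add [gax] -> 8 lines: ebhhn epwfv cktt phh ipi mvz gax hnmcl
Hunk 6: at line 4 remove [ipi] add [jvtfm,oalcf] -> 9 lines: ebhhn epwfv cktt phh jvtfm oalcf mvz gax hnmcl
Hunk 7: at line 1 remove [cktt,phh] add [tgyyq,vxot,ttm] -> 10 lines: ebhhn epwfv tgyyq vxot ttm jvtfm oalcf mvz gax hnmcl
Final line count: 10

Answer: 10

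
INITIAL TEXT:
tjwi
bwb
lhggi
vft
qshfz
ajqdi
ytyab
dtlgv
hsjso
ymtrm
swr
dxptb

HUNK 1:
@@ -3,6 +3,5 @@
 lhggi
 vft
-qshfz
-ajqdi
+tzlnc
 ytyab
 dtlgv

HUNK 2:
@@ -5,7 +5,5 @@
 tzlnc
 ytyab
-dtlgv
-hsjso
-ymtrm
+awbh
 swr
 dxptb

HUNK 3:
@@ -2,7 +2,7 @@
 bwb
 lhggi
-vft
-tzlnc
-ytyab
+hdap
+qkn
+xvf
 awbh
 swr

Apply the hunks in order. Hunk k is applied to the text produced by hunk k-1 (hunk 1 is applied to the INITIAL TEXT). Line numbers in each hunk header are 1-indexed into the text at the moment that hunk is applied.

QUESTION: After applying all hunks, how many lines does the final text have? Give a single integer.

Hunk 1: at line 3 remove [qshfz,ajqdi] add [tzlnc] -> 11 lines: tjwi bwb lhggi vft tzlnc ytyab dtlgv hsjso ymtrm swr dxptb
Hunk 2: at line 5 remove [dtlgv,hsjso,ymtrm] add [awbh] -> 9 lines: tjwi bwb lhggi vft tzlnc ytyab awbh swr dxptb
Hunk 3: at line 2 remove [vft,tzlnc,ytyab] add [hdap,qkn,xvf] -> 9 lines: tjwi bwb lhggi hdap qkn xvf awbh swr dxptb
Final line count: 9

Answer: 9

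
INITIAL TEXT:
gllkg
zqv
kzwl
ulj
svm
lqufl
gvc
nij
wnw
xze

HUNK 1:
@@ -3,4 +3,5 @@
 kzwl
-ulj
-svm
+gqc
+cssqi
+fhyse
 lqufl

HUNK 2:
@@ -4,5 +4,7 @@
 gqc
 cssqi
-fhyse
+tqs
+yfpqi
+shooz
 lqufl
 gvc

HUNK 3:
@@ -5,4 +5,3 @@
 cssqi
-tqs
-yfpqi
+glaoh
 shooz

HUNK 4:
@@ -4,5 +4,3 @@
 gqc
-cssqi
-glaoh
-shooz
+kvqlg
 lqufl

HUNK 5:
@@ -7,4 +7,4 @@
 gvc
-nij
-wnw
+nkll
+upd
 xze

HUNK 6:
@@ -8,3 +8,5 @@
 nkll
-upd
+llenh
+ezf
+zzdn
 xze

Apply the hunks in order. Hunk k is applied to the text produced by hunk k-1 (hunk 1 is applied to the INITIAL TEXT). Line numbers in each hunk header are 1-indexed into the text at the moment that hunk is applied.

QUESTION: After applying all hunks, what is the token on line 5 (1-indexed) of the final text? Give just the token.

Hunk 1: at line 3 remove [ulj,svm] add [gqc,cssqi,fhyse] -> 11 lines: gllkg zqv kzwl gqc cssqi fhyse lqufl gvc nij wnw xze
Hunk 2: at line 4 remove [fhyse] add [tqs,yfpqi,shooz] -> 13 lines: gllkg zqv kzwl gqc cssqi tqs yfpqi shooz lqufl gvc nij wnw xze
Hunk 3: at line 5 remove [tqs,yfpqi] add [glaoh] -> 12 lines: gllkg zqv kzwl gqc cssqi glaoh shooz lqufl gvc nij wnw xze
Hunk 4: at line 4 remove [cssqi,glaoh,shooz] add [kvqlg] -> 10 lines: gllkg zqv kzwl gqc kvqlg lqufl gvc nij wnw xze
Hunk 5: at line 7 remove [nij,wnw] add [nkll,upd] -> 10 lines: gllkg zqv kzwl gqc kvqlg lqufl gvc nkll upd xze
Hunk 6: at line 8 remove [upd] add [llenh,ezf,zzdn] -> 12 lines: gllkg zqv kzwl gqc kvqlg lqufl gvc nkll llenh ezf zzdn xze
Final line 5: kvqlg

Answer: kvqlg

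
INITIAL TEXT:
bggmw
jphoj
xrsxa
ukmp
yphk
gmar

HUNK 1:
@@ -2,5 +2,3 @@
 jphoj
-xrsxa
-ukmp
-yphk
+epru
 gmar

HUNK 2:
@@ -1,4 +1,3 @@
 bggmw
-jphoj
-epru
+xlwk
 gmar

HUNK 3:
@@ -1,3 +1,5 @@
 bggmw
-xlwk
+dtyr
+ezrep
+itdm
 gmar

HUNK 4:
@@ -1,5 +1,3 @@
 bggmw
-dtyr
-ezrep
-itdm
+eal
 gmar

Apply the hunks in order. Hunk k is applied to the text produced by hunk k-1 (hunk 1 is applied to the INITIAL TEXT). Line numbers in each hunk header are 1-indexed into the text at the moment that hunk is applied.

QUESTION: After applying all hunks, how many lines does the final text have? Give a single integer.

Answer: 3

Derivation:
Hunk 1: at line 2 remove [xrsxa,ukmp,yphk] add [epru] -> 4 lines: bggmw jphoj epru gmar
Hunk 2: at line 1 remove [jphoj,epru] add [xlwk] -> 3 lines: bggmw xlwk gmar
Hunk 3: at line 1 remove [xlwk] add [dtyr,ezrep,itdm] -> 5 lines: bggmw dtyr ezrep itdm gmar
Hunk 4: at line 1 remove [dtyr,ezrep,itdm] add [eal] -> 3 lines: bggmw eal gmar
Final line count: 3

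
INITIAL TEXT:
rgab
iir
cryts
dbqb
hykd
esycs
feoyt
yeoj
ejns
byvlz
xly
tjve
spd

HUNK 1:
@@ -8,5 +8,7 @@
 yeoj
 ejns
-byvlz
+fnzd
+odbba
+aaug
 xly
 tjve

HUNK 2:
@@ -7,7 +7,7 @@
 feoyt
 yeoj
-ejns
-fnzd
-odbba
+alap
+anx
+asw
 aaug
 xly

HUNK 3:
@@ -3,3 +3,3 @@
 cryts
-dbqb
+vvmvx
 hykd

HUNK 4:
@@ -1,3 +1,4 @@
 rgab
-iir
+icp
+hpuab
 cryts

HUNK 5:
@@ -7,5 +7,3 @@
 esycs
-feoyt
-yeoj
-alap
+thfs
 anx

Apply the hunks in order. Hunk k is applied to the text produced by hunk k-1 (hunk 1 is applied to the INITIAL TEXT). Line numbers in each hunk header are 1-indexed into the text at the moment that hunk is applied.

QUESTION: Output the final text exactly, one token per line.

Answer: rgab
icp
hpuab
cryts
vvmvx
hykd
esycs
thfs
anx
asw
aaug
xly
tjve
spd

Derivation:
Hunk 1: at line 8 remove [byvlz] add [fnzd,odbba,aaug] -> 15 lines: rgab iir cryts dbqb hykd esycs feoyt yeoj ejns fnzd odbba aaug xly tjve spd
Hunk 2: at line 7 remove [ejns,fnzd,odbba] add [alap,anx,asw] -> 15 lines: rgab iir cryts dbqb hykd esycs feoyt yeoj alap anx asw aaug xly tjve spd
Hunk 3: at line 3 remove [dbqb] add [vvmvx] -> 15 lines: rgab iir cryts vvmvx hykd esycs feoyt yeoj alap anx asw aaug xly tjve spd
Hunk 4: at line 1 remove [iir] add [icp,hpuab] -> 16 lines: rgab icp hpuab cryts vvmvx hykd esycs feoyt yeoj alap anx asw aaug xly tjve spd
Hunk 5: at line 7 remove [feoyt,yeoj,alap] add [thfs] -> 14 lines: rgab icp hpuab cryts vvmvx hykd esycs thfs anx asw aaug xly tjve spd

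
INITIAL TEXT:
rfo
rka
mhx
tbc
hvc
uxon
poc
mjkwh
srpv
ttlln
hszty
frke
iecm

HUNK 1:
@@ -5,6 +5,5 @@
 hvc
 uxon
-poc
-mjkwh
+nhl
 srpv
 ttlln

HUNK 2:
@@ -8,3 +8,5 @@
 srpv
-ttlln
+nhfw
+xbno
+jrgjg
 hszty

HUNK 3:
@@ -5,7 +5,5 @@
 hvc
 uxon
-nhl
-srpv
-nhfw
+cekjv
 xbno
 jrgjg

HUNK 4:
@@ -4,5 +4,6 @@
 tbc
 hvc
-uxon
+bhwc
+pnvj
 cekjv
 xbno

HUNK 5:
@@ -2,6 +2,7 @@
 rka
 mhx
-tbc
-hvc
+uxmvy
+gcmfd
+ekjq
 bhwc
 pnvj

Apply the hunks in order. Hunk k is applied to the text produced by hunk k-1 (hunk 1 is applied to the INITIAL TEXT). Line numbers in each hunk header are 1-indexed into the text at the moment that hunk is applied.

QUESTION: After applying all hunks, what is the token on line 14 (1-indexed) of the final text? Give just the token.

Answer: iecm

Derivation:
Hunk 1: at line 5 remove [poc,mjkwh] add [nhl] -> 12 lines: rfo rka mhx tbc hvc uxon nhl srpv ttlln hszty frke iecm
Hunk 2: at line 8 remove [ttlln] add [nhfw,xbno,jrgjg] -> 14 lines: rfo rka mhx tbc hvc uxon nhl srpv nhfw xbno jrgjg hszty frke iecm
Hunk 3: at line 5 remove [nhl,srpv,nhfw] add [cekjv] -> 12 lines: rfo rka mhx tbc hvc uxon cekjv xbno jrgjg hszty frke iecm
Hunk 4: at line 4 remove [uxon] add [bhwc,pnvj] -> 13 lines: rfo rka mhx tbc hvc bhwc pnvj cekjv xbno jrgjg hszty frke iecm
Hunk 5: at line 2 remove [tbc,hvc] add [uxmvy,gcmfd,ekjq] -> 14 lines: rfo rka mhx uxmvy gcmfd ekjq bhwc pnvj cekjv xbno jrgjg hszty frke iecm
Final line 14: iecm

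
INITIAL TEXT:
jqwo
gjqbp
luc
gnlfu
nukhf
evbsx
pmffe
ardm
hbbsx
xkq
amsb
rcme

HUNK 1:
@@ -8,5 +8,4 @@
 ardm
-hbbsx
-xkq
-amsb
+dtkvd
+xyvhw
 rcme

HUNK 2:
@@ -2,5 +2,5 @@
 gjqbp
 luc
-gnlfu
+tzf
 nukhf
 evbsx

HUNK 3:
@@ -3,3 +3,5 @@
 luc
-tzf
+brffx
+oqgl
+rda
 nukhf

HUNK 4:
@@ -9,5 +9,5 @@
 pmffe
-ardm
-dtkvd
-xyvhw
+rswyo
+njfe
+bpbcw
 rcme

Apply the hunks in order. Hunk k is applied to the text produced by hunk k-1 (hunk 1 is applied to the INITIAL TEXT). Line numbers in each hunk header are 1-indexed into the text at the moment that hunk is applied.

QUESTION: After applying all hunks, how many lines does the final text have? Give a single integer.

Hunk 1: at line 8 remove [hbbsx,xkq,amsb] add [dtkvd,xyvhw] -> 11 lines: jqwo gjqbp luc gnlfu nukhf evbsx pmffe ardm dtkvd xyvhw rcme
Hunk 2: at line 2 remove [gnlfu] add [tzf] -> 11 lines: jqwo gjqbp luc tzf nukhf evbsx pmffe ardm dtkvd xyvhw rcme
Hunk 3: at line 3 remove [tzf] add [brffx,oqgl,rda] -> 13 lines: jqwo gjqbp luc brffx oqgl rda nukhf evbsx pmffe ardm dtkvd xyvhw rcme
Hunk 4: at line 9 remove [ardm,dtkvd,xyvhw] add [rswyo,njfe,bpbcw] -> 13 lines: jqwo gjqbp luc brffx oqgl rda nukhf evbsx pmffe rswyo njfe bpbcw rcme
Final line count: 13

Answer: 13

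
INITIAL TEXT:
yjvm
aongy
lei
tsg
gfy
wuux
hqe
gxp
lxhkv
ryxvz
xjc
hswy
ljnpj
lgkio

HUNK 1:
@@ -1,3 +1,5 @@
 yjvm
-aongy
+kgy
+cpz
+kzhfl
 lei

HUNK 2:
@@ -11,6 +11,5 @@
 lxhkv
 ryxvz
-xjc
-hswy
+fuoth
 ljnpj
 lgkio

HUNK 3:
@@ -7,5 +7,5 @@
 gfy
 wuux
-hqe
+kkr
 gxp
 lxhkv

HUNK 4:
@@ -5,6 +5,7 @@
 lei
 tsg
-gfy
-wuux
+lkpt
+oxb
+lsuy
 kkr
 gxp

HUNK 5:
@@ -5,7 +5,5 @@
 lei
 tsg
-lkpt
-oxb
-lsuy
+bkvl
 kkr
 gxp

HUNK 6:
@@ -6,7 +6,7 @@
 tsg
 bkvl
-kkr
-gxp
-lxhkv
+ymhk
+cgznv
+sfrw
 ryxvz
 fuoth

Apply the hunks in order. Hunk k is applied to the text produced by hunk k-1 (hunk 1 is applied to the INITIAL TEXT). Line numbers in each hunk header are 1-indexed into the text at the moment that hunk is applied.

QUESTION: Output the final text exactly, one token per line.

Hunk 1: at line 1 remove [aongy] add [kgy,cpz,kzhfl] -> 16 lines: yjvm kgy cpz kzhfl lei tsg gfy wuux hqe gxp lxhkv ryxvz xjc hswy ljnpj lgkio
Hunk 2: at line 11 remove [xjc,hswy] add [fuoth] -> 15 lines: yjvm kgy cpz kzhfl lei tsg gfy wuux hqe gxp lxhkv ryxvz fuoth ljnpj lgkio
Hunk 3: at line 7 remove [hqe] add [kkr] -> 15 lines: yjvm kgy cpz kzhfl lei tsg gfy wuux kkr gxp lxhkv ryxvz fuoth ljnpj lgkio
Hunk 4: at line 5 remove [gfy,wuux] add [lkpt,oxb,lsuy] -> 16 lines: yjvm kgy cpz kzhfl lei tsg lkpt oxb lsuy kkr gxp lxhkv ryxvz fuoth ljnpj lgkio
Hunk 5: at line 5 remove [lkpt,oxb,lsuy] add [bkvl] -> 14 lines: yjvm kgy cpz kzhfl lei tsg bkvl kkr gxp lxhkv ryxvz fuoth ljnpj lgkio
Hunk 6: at line 6 remove [kkr,gxp,lxhkv] add [ymhk,cgznv,sfrw] -> 14 lines: yjvm kgy cpz kzhfl lei tsg bkvl ymhk cgznv sfrw ryxvz fuoth ljnpj lgkio

Answer: yjvm
kgy
cpz
kzhfl
lei
tsg
bkvl
ymhk
cgznv
sfrw
ryxvz
fuoth
ljnpj
lgkio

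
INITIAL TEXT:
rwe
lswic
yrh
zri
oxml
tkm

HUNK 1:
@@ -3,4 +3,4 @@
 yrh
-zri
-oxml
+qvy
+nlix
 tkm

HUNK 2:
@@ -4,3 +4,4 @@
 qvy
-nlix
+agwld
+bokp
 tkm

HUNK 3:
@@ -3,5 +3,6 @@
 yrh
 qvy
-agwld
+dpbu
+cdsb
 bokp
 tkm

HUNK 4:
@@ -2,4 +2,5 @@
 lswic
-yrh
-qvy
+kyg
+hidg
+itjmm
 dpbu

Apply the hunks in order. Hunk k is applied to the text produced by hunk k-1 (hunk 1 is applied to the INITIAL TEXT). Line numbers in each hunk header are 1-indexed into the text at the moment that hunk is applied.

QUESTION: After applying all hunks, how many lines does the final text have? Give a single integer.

Answer: 9

Derivation:
Hunk 1: at line 3 remove [zri,oxml] add [qvy,nlix] -> 6 lines: rwe lswic yrh qvy nlix tkm
Hunk 2: at line 4 remove [nlix] add [agwld,bokp] -> 7 lines: rwe lswic yrh qvy agwld bokp tkm
Hunk 3: at line 3 remove [agwld] add [dpbu,cdsb] -> 8 lines: rwe lswic yrh qvy dpbu cdsb bokp tkm
Hunk 4: at line 2 remove [yrh,qvy] add [kyg,hidg,itjmm] -> 9 lines: rwe lswic kyg hidg itjmm dpbu cdsb bokp tkm
Final line count: 9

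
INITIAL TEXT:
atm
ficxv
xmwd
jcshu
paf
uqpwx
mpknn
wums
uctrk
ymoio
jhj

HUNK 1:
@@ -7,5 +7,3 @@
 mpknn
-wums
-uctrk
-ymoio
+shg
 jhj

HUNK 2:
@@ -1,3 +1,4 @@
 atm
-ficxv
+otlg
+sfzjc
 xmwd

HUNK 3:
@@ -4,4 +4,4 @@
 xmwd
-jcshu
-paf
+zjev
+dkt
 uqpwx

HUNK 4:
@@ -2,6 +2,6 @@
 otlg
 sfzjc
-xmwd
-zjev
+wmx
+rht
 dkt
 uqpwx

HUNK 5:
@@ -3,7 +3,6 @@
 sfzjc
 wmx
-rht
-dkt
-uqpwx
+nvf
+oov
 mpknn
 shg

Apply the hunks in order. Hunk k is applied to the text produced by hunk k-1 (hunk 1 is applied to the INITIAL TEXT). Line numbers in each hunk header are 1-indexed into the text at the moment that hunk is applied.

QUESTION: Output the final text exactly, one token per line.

Hunk 1: at line 7 remove [wums,uctrk,ymoio] add [shg] -> 9 lines: atm ficxv xmwd jcshu paf uqpwx mpknn shg jhj
Hunk 2: at line 1 remove [ficxv] add [otlg,sfzjc] -> 10 lines: atm otlg sfzjc xmwd jcshu paf uqpwx mpknn shg jhj
Hunk 3: at line 4 remove [jcshu,paf] add [zjev,dkt] -> 10 lines: atm otlg sfzjc xmwd zjev dkt uqpwx mpknn shg jhj
Hunk 4: at line 2 remove [xmwd,zjev] add [wmx,rht] -> 10 lines: atm otlg sfzjc wmx rht dkt uqpwx mpknn shg jhj
Hunk 5: at line 3 remove [rht,dkt,uqpwx] add [nvf,oov] -> 9 lines: atm otlg sfzjc wmx nvf oov mpknn shg jhj

Answer: atm
otlg
sfzjc
wmx
nvf
oov
mpknn
shg
jhj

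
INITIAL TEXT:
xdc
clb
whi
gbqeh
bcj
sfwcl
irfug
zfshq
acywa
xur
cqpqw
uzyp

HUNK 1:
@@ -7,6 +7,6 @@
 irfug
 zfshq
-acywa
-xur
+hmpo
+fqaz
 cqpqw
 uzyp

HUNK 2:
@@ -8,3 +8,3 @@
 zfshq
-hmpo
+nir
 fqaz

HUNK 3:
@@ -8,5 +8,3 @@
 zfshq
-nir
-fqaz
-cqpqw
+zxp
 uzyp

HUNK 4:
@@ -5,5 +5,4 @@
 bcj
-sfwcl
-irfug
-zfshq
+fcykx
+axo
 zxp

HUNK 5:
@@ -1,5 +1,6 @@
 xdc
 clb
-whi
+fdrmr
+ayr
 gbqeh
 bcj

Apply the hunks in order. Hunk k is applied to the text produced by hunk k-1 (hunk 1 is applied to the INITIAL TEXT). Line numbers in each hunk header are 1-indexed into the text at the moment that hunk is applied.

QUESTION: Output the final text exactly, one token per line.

Hunk 1: at line 7 remove [acywa,xur] add [hmpo,fqaz] -> 12 lines: xdc clb whi gbqeh bcj sfwcl irfug zfshq hmpo fqaz cqpqw uzyp
Hunk 2: at line 8 remove [hmpo] add [nir] -> 12 lines: xdc clb whi gbqeh bcj sfwcl irfug zfshq nir fqaz cqpqw uzyp
Hunk 3: at line 8 remove [nir,fqaz,cqpqw] add [zxp] -> 10 lines: xdc clb whi gbqeh bcj sfwcl irfug zfshq zxp uzyp
Hunk 4: at line 5 remove [sfwcl,irfug,zfshq] add [fcykx,axo] -> 9 lines: xdc clb whi gbqeh bcj fcykx axo zxp uzyp
Hunk 5: at line 1 remove [whi] add [fdrmr,ayr] -> 10 lines: xdc clb fdrmr ayr gbqeh bcj fcykx axo zxp uzyp

Answer: xdc
clb
fdrmr
ayr
gbqeh
bcj
fcykx
axo
zxp
uzyp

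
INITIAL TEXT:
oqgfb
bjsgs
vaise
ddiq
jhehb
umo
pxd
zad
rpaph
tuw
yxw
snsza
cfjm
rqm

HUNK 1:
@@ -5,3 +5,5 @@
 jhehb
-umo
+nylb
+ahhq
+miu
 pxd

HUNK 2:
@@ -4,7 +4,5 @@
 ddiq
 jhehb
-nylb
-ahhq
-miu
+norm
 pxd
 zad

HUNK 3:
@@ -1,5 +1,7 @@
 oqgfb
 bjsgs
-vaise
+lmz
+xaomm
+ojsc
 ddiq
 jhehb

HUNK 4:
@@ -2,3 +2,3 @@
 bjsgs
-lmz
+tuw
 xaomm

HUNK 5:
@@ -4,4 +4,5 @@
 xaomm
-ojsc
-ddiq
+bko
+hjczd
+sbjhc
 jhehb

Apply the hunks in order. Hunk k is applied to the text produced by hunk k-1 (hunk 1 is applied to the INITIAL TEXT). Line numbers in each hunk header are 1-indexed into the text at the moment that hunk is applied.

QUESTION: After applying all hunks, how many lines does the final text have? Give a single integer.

Answer: 17

Derivation:
Hunk 1: at line 5 remove [umo] add [nylb,ahhq,miu] -> 16 lines: oqgfb bjsgs vaise ddiq jhehb nylb ahhq miu pxd zad rpaph tuw yxw snsza cfjm rqm
Hunk 2: at line 4 remove [nylb,ahhq,miu] add [norm] -> 14 lines: oqgfb bjsgs vaise ddiq jhehb norm pxd zad rpaph tuw yxw snsza cfjm rqm
Hunk 3: at line 1 remove [vaise] add [lmz,xaomm,ojsc] -> 16 lines: oqgfb bjsgs lmz xaomm ojsc ddiq jhehb norm pxd zad rpaph tuw yxw snsza cfjm rqm
Hunk 4: at line 2 remove [lmz] add [tuw] -> 16 lines: oqgfb bjsgs tuw xaomm ojsc ddiq jhehb norm pxd zad rpaph tuw yxw snsza cfjm rqm
Hunk 5: at line 4 remove [ojsc,ddiq] add [bko,hjczd,sbjhc] -> 17 lines: oqgfb bjsgs tuw xaomm bko hjczd sbjhc jhehb norm pxd zad rpaph tuw yxw snsza cfjm rqm
Final line count: 17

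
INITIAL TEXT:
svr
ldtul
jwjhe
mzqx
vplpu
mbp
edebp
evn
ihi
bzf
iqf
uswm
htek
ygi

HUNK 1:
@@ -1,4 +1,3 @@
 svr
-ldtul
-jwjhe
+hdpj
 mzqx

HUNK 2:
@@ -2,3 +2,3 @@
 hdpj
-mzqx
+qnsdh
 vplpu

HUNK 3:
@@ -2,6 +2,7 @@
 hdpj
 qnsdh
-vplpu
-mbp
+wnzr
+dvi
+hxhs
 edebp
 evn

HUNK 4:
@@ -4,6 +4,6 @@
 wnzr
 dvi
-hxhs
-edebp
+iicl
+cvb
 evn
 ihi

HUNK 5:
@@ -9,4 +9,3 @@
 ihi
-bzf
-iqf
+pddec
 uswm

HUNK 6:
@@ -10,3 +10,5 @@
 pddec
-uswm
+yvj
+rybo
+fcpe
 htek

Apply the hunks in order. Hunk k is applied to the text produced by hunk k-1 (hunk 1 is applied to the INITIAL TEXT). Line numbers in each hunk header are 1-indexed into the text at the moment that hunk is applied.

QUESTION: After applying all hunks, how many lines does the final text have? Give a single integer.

Answer: 15

Derivation:
Hunk 1: at line 1 remove [ldtul,jwjhe] add [hdpj] -> 13 lines: svr hdpj mzqx vplpu mbp edebp evn ihi bzf iqf uswm htek ygi
Hunk 2: at line 2 remove [mzqx] add [qnsdh] -> 13 lines: svr hdpj qnsdh vplpu mbp edebp evn ihi bzf iqf uswm htek ygi
Hunk 3: at line 2 remove [vplpu,mbp] add [wnzr,dvi,hxhs] -> 14 lines: svr hdpj qnsdh wnzr dvi hxhs edebp evn ihi bzf iqf uswm htek ygi
Hunk 4: at line 4 remove [hxhs,edebp] add [iicl,cvb] -> 14 lines: svr hdpj qnsdh wnzr dvi iicl cvb evn ihi bzf iqf uswm htek ygi
Hunk 5: at line 9 remove [bzf,iqf] add [pddec] -> 13 lines: svr hdpj qnsdh wnzr dvi iicl cvb evn ihi pddec uswm htek ygi
Hunk 6: at line 10 remove [uswm] add [yvj,rybo,fcpe] -> 15 lines: svr hdpj qnsdh wnzr dvi iicl cvb evn ihi pddec yvj rybo fcpe htek ygi
Final line count: 15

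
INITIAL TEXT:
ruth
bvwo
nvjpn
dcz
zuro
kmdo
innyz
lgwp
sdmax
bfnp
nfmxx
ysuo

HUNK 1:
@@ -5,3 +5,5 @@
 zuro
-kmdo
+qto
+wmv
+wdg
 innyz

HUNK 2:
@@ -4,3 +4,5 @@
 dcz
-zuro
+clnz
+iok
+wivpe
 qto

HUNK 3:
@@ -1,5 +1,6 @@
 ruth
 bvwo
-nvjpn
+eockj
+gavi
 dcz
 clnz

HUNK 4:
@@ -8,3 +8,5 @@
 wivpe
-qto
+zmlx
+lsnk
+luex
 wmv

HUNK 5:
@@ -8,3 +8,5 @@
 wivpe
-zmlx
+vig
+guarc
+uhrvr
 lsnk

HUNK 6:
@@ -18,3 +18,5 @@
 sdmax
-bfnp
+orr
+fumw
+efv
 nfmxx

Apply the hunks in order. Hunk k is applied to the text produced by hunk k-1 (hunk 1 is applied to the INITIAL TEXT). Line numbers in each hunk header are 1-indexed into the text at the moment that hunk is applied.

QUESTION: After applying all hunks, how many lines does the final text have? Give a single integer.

Answer: 23

Derivation:
Hunk 1: at line 5 remove [kmdo] add [qto,wmv,wdg] -> 14 lines: ruth bvwo nvjpn dcz zuro qto wmv wdg innyz lgwp sdmax bfnp nfmxx ysuo
Hunk 2: at line 4 remove [zuro] add [clnz,iok,wivpe] -> 16 lines: ruth bvwo nvjpn dcz clnz iok wivpe qto wmv wdg innyz lgwp sdmax bfnp nfmxx ysuo
Hunk 3: at line 1 remove [nvjpn] add [eockj,gavi] -> 17 lines: ruth bvwo eockj gavi dcz clnz iok wivpe qto wmv wdg innyz lgwp sdmax bfnp nfmxx ysuo
Hunk 4: at line 8 remove [qto] add [zmlx,lsnk,luex] -> 19 lines: ruth bvwo eockj gavi dcz clnz iok wivpe zmlx lsnk luex wmv wdg innyz lgwp sdmax bfnp nfmxx ysuo
Hunk 5: at line 8 remove [zmlx] add [vig,guarc,uhrvr] -> 21 lines: ruth bvwo eockj gavi dcz clnz iok wivpe vig guarc uhrvr lsnk luex wmv wdg innyz lgwp sdmax bfnp nfmxx ysuo
Hunk 6: at line 18 remove [bfnp] add [orr,fumw,efv] -> 23 lines: ruth bvwo eockj gavi dcz clnz iok wivpe vig guarc uhrvr lsnk luex wmv wdg innyz lgwp sdmax orr fumw efv nfmxx ysuo
Final line count: 23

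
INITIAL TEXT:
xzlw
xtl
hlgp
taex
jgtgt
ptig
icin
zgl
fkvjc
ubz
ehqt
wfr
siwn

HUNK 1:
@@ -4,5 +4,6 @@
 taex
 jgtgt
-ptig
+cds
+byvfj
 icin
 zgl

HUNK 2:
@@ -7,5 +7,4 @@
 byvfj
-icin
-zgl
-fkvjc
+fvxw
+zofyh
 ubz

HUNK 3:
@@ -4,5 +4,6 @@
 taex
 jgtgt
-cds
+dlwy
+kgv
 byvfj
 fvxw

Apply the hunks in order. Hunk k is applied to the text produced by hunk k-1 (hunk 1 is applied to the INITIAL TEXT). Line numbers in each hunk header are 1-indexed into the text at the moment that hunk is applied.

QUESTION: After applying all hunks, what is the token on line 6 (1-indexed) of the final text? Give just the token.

Hunk 1: at line 4 remove [ptig] add [cds,byvfj] -> 14 lines: xzlw xtl hlgp taex jgtgt cds byvfj icin zgl fkvjc ubz ehqt wfr siwn
Hunk 2: at line 7 remove [icin,zgl,fkvjc] add [fvxw,zofyh] -> 13 lines: xzlw xtl hlgp taex jgtgt cds byvfj fvxw zofyh ubz ehqt wfr siwn
Hunk 3: at line 4 remove [cds] add [dlwy,kgv] -> 14 lines: xzlw xtl hlgp taex jgtgt dlwy kgv byvfj fvxw zofyh ubz ehqt wfr siwn
Final line 6: dlwy

Answer: dlwy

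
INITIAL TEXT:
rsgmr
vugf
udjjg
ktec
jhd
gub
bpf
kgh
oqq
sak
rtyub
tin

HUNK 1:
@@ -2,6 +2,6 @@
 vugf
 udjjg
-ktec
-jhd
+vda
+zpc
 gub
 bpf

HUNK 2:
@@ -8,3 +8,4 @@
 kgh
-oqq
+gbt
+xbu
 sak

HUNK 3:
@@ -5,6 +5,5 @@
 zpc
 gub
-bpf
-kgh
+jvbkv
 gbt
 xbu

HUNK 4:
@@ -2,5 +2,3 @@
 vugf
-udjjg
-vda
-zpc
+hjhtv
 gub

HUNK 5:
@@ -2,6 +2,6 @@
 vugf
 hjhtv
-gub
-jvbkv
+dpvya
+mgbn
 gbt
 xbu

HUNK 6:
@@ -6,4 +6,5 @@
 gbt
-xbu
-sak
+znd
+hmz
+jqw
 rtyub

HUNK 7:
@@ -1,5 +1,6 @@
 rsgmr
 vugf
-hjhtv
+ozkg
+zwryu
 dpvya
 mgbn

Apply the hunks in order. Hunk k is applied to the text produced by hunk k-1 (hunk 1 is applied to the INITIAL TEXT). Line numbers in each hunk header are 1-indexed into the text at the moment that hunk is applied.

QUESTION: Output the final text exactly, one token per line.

Answer: rsgmr
vugf
ozkg
zwryu
dpvya
mgbn
gbt
znd
hmz
jqw
rtyub
tin

Derivation:
Hunk 1: at line 2 remove [ktec,jhd] add [vda,zpc] -> 12 lines: rsgmr vugf udjjg vda zpc gub bpf kgh oqq sak rtyub tin
Hunk 2: at line 8 remove [oqq] add [gbt,xbu] -> 13 lines: rsgmr vugf udjjg vda zpc gub bpf kgh gbt xbu sak rtyub tin
Hunk 3: at line 5 remove [bpf,kgh] add [jvbkv] -> 12 lines: rsgmr vugf udjjg vda zpc gub jvbkv gbt xbu sak rtyub tin
Hunk 4: at line 2 remove [udjjg,vda,zpc] add [hjhtv] -> 10 lines: rsgmr vugf hjhtv gub jvbkv gbt xbu sak rtyub tin
Hunk 5: at line 2 remove [gub,jvbkv] add [dpvya,mgbn] -> 10 lines: rsgmr vugf hjhtv dpvya mgbn gbt xbu sak rtyub tin
Hunk 6: at line 6 remove [xbu,sak] add [znd,hmz,jqw] -> 11 lines: rsgmr vugf hjhtv dpvya mgbn gbt znd hmz jqw rtyub tin
Hunk 7: at line 1 remove [hjhtv] add [ozkg,zwryu] -> 12 lines: rsgmr vugf ozkg zwryu dpvya mgbn gbt znd hmz jqw rtyub tin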